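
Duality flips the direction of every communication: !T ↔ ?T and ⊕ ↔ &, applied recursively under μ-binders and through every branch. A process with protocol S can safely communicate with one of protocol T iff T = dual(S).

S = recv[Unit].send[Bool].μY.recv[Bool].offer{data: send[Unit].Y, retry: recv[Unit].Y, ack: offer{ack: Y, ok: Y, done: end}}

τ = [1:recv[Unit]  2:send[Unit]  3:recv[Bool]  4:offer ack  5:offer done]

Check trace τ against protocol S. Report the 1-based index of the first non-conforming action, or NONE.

2

step 1: recv[Unit]  match  cont: send[Bool].μY.…
step 2: got send[Unit], protocol expects send[Bool]  ✗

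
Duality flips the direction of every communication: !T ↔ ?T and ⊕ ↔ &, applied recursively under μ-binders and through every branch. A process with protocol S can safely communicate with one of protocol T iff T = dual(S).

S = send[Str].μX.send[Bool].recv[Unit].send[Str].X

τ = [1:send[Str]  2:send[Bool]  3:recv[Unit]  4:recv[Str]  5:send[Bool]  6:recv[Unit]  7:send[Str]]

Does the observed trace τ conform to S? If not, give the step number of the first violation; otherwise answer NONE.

step 1: send[Str]  ✓  state: μX.…
step 2: send[Bool]  ✓  state: recv[Unit].send[Str].μX.…
step 3: recv[Unit]  ✓  state: send[Str].μX.…
step 4: got recv[Str], protocol expects send[Str]  ✗

4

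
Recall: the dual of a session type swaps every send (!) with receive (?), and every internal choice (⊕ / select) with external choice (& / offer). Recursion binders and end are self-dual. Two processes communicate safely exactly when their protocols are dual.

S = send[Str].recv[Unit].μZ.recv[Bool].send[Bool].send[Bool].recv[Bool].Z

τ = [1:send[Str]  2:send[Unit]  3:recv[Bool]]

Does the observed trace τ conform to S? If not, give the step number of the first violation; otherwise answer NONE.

2

step 1: send[Str]  ✓  cont: recv[Unit].μZ.…
step 2: got send[Unit], protocol expects recv[Unit]  ✗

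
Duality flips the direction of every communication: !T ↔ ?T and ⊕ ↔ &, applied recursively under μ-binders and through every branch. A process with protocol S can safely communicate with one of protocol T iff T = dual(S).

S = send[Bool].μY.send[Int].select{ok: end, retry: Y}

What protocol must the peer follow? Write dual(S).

send[Bool] → recv[Bool]
  μY → μY  (μ self-dual)
    send[Int] → recv[Int]
      select{ok,retry} → offer{ok,retry}  (select→offer)
        • ok:
          end ↦ end
        • retry:
          Y ↦ Y

recv[Bool].μY.recv[Int].offer{ok: end, retry: Y}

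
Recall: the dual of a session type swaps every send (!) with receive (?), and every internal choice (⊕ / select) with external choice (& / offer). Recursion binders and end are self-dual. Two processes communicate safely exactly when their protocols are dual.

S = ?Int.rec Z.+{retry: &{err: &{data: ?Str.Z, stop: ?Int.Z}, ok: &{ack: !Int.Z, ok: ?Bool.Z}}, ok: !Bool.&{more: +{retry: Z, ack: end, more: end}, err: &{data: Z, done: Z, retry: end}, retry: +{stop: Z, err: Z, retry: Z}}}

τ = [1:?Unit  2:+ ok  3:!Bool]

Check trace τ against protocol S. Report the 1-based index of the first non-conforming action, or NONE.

step 1: got ?Unit, protocol expects ?Int  ✗

1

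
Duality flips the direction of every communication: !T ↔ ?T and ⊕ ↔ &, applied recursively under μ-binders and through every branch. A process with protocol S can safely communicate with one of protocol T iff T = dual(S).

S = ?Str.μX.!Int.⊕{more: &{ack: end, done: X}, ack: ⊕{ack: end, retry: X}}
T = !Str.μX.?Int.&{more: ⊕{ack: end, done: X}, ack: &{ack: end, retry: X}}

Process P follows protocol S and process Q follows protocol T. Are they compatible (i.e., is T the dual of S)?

YES

?Str vs !Str  match
  μX vs μX  match (rec unchanged)
    !Int vs ?Int  match
      ⊕{more,ack} vs &{more,ack}  match label sets agree
        case more:
          &{ack,done} vs ⊕{ack,done}  match label sets agree
            case ack:
              end vs end  match
            case done:
              X vs X  match
        case ack:
          ⊕{ack,retry} vs &{ack,retry}  match label sets agree
            case ack:
              end vs end  match
            case retry:
              X vs X  match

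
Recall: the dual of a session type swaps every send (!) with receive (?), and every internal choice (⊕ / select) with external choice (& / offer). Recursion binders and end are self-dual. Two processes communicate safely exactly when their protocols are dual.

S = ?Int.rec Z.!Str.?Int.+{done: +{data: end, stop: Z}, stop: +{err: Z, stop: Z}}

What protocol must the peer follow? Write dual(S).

!Int.rec Z.?Str.!Int.&{done: &{data: end, stop: Z}, stop: &{err: Z, stop: Z}}

?Int ↦ !Int
  rec Z ↦ rec Z  (μ self-dual)
    !Str ↦ ?Str
      ?Int ↦ !Int
        +{done,stop} ↦ &{done,stop}  (internal→external)
          case done:
            +{data,stop} ↦ &{data,stop}  (internal→external)
              case data:
                end self-dual
              case stop:
                Z self-dual
          case stop:
            +{err,stop} ↦ &{err,stop}  (internal→external)
              case err:
                Z self-dual
              case stop:
                Z self-dual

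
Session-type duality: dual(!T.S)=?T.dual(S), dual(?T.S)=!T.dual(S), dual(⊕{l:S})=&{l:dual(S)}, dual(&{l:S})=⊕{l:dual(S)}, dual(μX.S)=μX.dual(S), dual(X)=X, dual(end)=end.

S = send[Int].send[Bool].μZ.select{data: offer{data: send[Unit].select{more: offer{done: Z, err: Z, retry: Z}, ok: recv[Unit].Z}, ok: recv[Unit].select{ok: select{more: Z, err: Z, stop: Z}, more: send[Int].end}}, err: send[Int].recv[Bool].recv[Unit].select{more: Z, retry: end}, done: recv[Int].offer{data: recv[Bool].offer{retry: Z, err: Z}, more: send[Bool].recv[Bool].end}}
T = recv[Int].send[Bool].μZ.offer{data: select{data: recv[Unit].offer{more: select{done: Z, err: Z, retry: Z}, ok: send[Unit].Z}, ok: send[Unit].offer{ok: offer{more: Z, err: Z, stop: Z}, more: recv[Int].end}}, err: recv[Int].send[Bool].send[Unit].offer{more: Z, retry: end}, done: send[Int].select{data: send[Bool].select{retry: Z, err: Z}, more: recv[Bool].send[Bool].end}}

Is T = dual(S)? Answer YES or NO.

NO

send[Int] ‖ recv[Int]  ✓
  send[Bool] ‖ send[Bool]  ✗ same direction on both sides — not dual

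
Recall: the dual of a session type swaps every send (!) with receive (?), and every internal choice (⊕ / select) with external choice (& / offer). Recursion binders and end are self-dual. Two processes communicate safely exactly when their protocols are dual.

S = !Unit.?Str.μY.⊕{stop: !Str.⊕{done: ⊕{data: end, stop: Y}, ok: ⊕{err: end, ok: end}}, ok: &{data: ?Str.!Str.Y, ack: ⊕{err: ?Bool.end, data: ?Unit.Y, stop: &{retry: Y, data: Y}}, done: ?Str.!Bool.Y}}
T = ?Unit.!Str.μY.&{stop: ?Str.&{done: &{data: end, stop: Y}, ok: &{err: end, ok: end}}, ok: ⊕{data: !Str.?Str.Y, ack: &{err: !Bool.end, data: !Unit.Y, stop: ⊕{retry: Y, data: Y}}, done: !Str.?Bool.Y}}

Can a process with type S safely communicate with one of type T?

YES

!Unit ‖ ?Unit  ok
  ?Str ‖ !Str  ok
    μY ‖ μY  ok (μ self-dual)
      ⊕{stop,ok} ‖ &{stop,ok}  ok labels match
        case stop:
          !Str ‖ ?Str  ok
            ⊕{done,ok} ‖ &{done,ok}  ok labels match
              case done:
                ⊕{data,stop} ‖ &{data,stop}  ok labels match
                  case data:
                    end ‖ end  ok
                  case stop:
                    Y ‖ Y  ok
              case ok:
                ⊕{err,ok} ‖ &{err,ok}  ok labels match
                  case err:
                    end ‖ end  ok
                  case ok:
                    end ‖ end  ok
        case ok:
          &{data,ack,done} ‖ ⊕{data,ack,done}  ok labels match
            case data:
              ?Str ‖ !Str  ok
                !Str ‖ ?Str  ok
                  Y ‖ Y  ok
            case ack:
              ⊕{err,data,stop} ‖ &{err,data,stop}  ok labels match
                case err:
                  ?Bool ‖ !Bool  ok
                    end ‖ end  ok
                case data:
                  ?Unit ‖ !Unit  ok
                    Y ‖ Y  ok
                case stop:
                  &{retry,data} ‖ ⊕{retry,data}  ok labels match
                    case retry:
                      Y ‖ Y  ok
                    case data:
                      Y ‖ Y  ok
            case done:
              ?Str ‖ !Str  ok
                !Bool ‖ ?Bool  ok
                  Y ‖ Y  ok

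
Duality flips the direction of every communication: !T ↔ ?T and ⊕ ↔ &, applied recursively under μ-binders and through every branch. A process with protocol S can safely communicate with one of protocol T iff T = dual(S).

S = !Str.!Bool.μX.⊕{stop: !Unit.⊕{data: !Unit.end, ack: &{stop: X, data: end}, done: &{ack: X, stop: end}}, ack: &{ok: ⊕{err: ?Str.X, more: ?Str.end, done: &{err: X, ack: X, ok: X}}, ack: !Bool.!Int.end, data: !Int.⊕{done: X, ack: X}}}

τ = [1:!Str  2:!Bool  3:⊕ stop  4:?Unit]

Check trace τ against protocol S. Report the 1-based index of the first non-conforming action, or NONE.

4

[1] !Str  ok  residual = !Bool.μX.…
[2] !Bool  ok  residual = μX.…
[3] ⊕ stop  ok  residual = !Unit.⊕{data: !Unit.end, ack: &{stop: μX.…, data: end}, done: &{ack: μX.…, stop: end}}
[4] got ?Unit, protocol expects !Unit  ✗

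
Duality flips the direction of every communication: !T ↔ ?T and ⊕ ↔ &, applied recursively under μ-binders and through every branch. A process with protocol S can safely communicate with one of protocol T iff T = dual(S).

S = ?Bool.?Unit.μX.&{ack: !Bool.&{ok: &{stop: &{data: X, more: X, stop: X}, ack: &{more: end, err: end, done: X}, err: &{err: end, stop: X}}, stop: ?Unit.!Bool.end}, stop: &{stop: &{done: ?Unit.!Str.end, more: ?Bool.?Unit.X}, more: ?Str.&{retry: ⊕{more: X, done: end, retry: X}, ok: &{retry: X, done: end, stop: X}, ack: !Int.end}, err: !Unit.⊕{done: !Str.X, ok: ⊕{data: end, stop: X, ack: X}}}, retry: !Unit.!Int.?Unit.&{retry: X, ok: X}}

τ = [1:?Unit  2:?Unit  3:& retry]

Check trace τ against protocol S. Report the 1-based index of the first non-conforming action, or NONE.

step 1: got ?Unit, protocol expects ?Bool  ✗

1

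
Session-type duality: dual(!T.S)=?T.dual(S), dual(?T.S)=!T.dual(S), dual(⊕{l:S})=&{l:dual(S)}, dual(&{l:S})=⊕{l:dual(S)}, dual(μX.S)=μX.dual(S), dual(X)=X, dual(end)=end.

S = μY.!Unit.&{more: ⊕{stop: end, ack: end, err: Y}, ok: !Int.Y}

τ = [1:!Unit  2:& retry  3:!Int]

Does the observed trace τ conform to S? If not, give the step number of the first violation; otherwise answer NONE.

2

[1] !Unit  match  residual = &{more: ⊕{stop: end, ack: end, err: μY.…}, ok: !Int.μY.…}
[2] got & retry, protocol expects & more or & ok  ✗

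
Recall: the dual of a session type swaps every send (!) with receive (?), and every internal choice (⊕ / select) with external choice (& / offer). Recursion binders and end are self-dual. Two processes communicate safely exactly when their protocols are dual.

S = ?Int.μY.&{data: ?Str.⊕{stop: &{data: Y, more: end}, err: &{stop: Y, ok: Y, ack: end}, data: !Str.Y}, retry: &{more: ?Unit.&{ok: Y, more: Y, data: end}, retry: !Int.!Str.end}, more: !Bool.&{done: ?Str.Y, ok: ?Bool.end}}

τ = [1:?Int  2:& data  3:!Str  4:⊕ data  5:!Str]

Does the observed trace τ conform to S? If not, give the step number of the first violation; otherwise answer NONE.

3

step 1: ?Int  ✓  now at μY.…
step 2: & data  ✓  now at ?Str.⊕{stop: &{data: μY.…, more: end}, err: &{stop: μY.…, ok: μY.…, ack: end}, data: !Str.μY.…}
step 3: got !Str, protocol expects ?Str  ✗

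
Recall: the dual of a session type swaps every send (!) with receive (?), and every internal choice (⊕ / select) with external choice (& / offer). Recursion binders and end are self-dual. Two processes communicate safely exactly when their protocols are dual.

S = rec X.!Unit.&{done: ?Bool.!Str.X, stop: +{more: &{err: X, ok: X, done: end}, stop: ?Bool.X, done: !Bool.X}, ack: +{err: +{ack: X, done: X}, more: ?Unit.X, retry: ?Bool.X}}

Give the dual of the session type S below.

rec X = rec X  (binder kept)
  !Unit = ?Unit
    &{done,stop,ack} = +{done,stop,ack}  (offer→select)
      [done]
        ?Bool = !Bool
          !Str = ?Str
            dual(X) = X
      [stop]
        +{more,stop,done} = &{more,stop,done}  (internal→external)
          [more]
            &{err,ok,done} = +{err,ok,done}  (offer→select)
              [err]
                dual(X) = X
              [ok]
                dual(X) = X
              [done]
                dual(end) = end
          [stop]
            ?Bool = !Bool
              dual(X) = X
          [done]
            !Bool = ?Bool
              dual(X) = X
      [ack]
        +{err,more,retry} = &{err,more,retry}  (internal→external)
          [err]
            +{ack,done} = &{ack,done}  (internal→external)
              [ack]
                dual(X) = X
              [done]
                dual(X) = X
          [more]
            ?Unit = !Unit
              dual(X) = X
          [retry]
            ?Bool = !Bool
              dual(X) = X

rec X.?Unit.+{done: !Bool.?Str.X, stop: &{more: +{err: X, ok: X, done: end}, stop: !Bool.X, done: ?Bool.X}, ack: &{err: &{ack: X, done: X}, more: !Unit.X, retry: !Bool.X}}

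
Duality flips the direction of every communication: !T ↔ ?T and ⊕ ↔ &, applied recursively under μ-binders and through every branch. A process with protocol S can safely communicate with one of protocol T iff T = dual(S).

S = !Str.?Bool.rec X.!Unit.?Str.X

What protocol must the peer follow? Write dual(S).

?Str.!Bool.rec X.?Unit.!Str.X

!Str ↦ ?Str
  ?Bool ↦ !Bool
    rec X ↦ rec X  (rec unchanged)
      !Unit ↦ ?Unit
        ?Str ↦ !Str
          X self-dual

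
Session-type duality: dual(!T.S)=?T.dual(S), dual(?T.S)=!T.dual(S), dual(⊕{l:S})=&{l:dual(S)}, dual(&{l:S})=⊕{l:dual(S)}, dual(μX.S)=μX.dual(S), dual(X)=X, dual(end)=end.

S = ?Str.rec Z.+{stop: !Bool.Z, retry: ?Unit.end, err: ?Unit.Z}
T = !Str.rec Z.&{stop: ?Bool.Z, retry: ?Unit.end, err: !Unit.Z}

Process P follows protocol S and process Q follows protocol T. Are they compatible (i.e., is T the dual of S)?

?Str vs !Str  match
  rec Z vs rec Z  match (binder kept)
    +{stop,retry,err} vs &{stop,retry,err}  match label sets agree
      • stop:
        !Bool vs ?Bool  match
          Z vs Z  match
      • retry:
        ?Unit vs ?Unit  ✗ same direction on both sides — not dual

NO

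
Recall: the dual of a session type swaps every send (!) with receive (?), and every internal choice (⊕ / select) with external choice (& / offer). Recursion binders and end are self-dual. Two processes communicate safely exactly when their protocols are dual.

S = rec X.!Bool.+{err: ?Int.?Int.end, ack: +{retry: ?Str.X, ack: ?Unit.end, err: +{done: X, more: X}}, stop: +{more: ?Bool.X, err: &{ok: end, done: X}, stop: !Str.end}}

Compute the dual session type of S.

rec X → rec X  (rec unchanged)
  !Bool → ?Bool
    +{err,ack,stop} → &{err,ack,stop}  (⊕→&)
      • err:
        ?Int → !Int
          ?Int → !Int
            dual(end) = end
      • ack:
        +{retry,ack,err} → &{retry,ack,err}  (⊕→&)
          • retry:
            ?Str → !Str
              dual(X) = X
          • ack:
            ?Unit → !Unit
              dual(end) = end
          • err:
            +{done,more} → &{done,more}  (⊕→&)
              • done:
                dual(X) = X
              • more:
                dual(X) = X
      • stop:
        +{more,err,stop} → &{more,err,stop}  (⊕→&)
          • more:
            ?Bool → !Bool
              dual(X) = X
          • err:
            &{ok,done} → +{ok,done}  (offer→select)
              • ok:
                dual(end) = end
              • done:
                dual(X) = X
          • stop:
            !Str → ?Str
              dual(end) = end

rec X.?Bool.&{err: !Int.!Int.end, ack: &{retry: !Str.X, ack: !Unit.end, err: &{done: X, more: X}}, stop: &{more: !Bool.X, err: +{ok: end, done: X}, stop: ?Str.end}}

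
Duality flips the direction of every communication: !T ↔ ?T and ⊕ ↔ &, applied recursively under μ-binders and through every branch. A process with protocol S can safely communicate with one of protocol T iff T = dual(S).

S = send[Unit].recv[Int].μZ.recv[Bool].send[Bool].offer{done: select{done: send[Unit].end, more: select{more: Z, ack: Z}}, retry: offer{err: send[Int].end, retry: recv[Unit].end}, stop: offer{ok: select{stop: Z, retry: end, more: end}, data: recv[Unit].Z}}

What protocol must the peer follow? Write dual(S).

send[Unit] = recv[Unit]
  recv[Int] = send[Int]
    μZ = μZ  (rec unchanged)
      recv[Bool] = send[Bool]
        send[Bool] = recv[Bool]
          offer{done,retry,stop} = select{done,retry,stop}  (offer→select)
            case done:
              select{done,more} = offer{done,more}  (select→offer)
                case done:
                  send[Unit] = recv[Unit]
                    end ↦ end
                case more:
                  select{more,ack} = offer{more,ack}  (select→offer)
                    case more:
                      Z ↦ Z
                    case ack:
                      Z ↦ Z
            case retry:
              offer{err,retry} = select{err,retry}  (offer→select)
                case err:
                  send[Int] = recv[Int]
                    end ↦ end
                case retry:
                  recv[Unit] = send[Unit]
                    end ↦ end
            case stop:
              offer{ok,data} = select{ok,data}  (offer→select)
                case ok:
                  select{stop,retry,more} = offer{stop,retry,more}  (select→offer)
                    case stop:
                      Z ↦ Z
                    case retry:
                      end ↦ end
                    case more:
                      end ↦ end
                case data:
                  recv[Unit] = send[Unit]
                    Z ↦ Z

recv[Unit].send[Int].μZ.send[Bool].recv[Bool].select{done: offer{done: recv[Unit].end, more: offer{more: Z, ack: Z}}, retry: select{err: recv[Int].end, retry: send[Unit].end}, stop: select{ok: offer{stop: Z, retry: end, more: end}, data: send[Unit].Z}}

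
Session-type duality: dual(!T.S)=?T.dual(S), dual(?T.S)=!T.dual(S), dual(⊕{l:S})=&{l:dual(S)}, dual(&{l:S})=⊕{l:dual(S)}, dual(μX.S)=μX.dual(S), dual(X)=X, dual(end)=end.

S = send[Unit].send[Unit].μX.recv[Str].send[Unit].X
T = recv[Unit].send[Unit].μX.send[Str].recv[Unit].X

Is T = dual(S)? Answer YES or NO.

NO

send[Unit] vs recv[Unit]  match
  send[Unit] vs send[Unit]  ✗ same direction on both sides — not dual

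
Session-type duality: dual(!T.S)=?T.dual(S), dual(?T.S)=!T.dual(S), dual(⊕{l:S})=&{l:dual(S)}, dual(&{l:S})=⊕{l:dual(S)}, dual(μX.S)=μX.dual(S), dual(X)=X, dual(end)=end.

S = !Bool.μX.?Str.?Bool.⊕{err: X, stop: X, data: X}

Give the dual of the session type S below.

!Bool = ?Bool
  μX = μX  (binder kept)
    ?Str = !Str
      ?Bool = !Bool
        ⊕{err,stop,data} = &{err,stop,data}  (internal→external)
          • err:
            X self-dual
          • stop:
            X self-dual
          • data:
            X self-dual

?Bool.μX.!Str.!Bool.&{err: X, stop: X, data: X}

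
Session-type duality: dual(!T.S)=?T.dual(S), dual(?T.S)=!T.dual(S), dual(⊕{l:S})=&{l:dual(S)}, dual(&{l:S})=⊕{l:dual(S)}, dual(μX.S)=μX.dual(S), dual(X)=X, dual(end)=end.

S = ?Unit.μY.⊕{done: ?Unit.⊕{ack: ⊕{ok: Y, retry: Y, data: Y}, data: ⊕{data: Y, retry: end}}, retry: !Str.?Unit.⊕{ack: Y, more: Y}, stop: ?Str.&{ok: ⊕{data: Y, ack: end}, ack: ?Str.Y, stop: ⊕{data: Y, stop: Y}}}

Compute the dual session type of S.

!Unit.μY.&{done: !Unit.&{ack: &{ok: Y, retry: Y, data: Y}, data: &{data: Y, retry: end}}, retry: ?Str.!Unit.&{ack: Y, more: Y}, stop: !Str.⊕{ok: &{data: Y, ack: end}, ack: !Str.Y, stop: &{data: Y, stop: Y}}}

?Unit = !Unit
  μY = μY  (binder kept)
    ⊕{done,retry,stop} = &{done,retry,stop}  (internal→external)
      case done:
        ?Unit = !Unit
          ⊕{ack,data} = &{ack,data}  (internal→external)
            case ack:
              ⊕{ok,retry,data} = &{ok,retry,data}  (internal→external)
                case ok:
                  Y self-dual
                case retry:
                  Y self-dual
                case data:
                  Y self-dual
            case data:
              ⊕{data,retry} = &{data,retry}  (internal→external)
                case data:
                  Y self-dual
                case retry:
                  end self-dual
      case retry:
        !Str = ?Str
          ?Unit = !Unit
            ⊕{ack,more} = &{ack,more}  (internal→external)
              case ack:
                Y self-dual
              case more:
                Y self-dual
      case stop:
        ?Str = !Str
          &{ok,ack,stop} = ⊕{ok,ack,stop}  (external→internal)
            case ok:
              ⊕{data,ack} = &{data,ack}  (internal→external)
                case data:
                  Y self-dual
                case ack:
                  end self-dual
            case ack:
              ?Str = !Str
                Y self-dual
            case stop:
              ⊕{data,stop} = &{data,stop}  (internal→external)
                case data:
                  Y self-dual
                case stop:
                  Y self-dual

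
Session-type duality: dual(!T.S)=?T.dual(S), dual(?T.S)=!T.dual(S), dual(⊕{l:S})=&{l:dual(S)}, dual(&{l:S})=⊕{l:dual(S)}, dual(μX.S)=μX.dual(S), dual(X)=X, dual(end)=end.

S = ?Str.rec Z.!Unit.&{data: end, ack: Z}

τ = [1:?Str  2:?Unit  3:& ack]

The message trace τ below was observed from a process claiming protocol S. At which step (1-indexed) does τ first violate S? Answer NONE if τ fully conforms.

[1] ?Str  match  state: rec Z.…
[2] got ?Unit, protocol expects !Unit  ✗

2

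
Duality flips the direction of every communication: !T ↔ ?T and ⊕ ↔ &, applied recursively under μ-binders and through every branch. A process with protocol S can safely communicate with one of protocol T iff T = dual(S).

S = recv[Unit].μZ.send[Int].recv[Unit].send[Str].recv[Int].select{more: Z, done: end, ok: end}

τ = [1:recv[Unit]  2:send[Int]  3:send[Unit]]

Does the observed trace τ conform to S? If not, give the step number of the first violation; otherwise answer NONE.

3

step 1: recv[Unit]  ✓  state: μZ.…
step 2: send[Int]  ✓  state: recv[Unit].send[Str].recv[Int].select{more: μZ.…, done: end, ok: end}
step 3: got send[Unit], protocol expects recv[Unit]  ✗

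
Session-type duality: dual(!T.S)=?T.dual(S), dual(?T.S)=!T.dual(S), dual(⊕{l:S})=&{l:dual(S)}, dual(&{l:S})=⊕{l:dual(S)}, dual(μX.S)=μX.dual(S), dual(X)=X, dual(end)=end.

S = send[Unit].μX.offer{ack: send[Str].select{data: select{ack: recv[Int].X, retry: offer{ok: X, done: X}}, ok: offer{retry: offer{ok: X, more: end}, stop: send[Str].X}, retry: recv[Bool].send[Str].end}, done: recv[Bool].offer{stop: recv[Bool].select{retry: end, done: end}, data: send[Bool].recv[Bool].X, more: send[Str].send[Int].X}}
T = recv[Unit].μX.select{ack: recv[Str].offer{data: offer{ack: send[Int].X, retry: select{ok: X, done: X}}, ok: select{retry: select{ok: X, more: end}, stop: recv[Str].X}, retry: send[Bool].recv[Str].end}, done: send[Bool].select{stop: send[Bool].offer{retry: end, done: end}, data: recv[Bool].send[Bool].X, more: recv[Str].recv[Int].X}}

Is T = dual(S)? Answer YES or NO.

YES

send[Unit] vs recv[Unit]  ✓
  μX vs μX  ✓ (μ self-dual)
    offer{ack,done} vs select{ack,done}  ✓ label sets agree
      case ack:
        send[Str] vs recv[Str]  ✓
          select{data,ok,retry} vs offer{data,ok,retry}  ✓ label sets agree
            case data:
              select{ack,retry} vs offer{ack,retry}  ✓ label sets agree
                case ack:
                  recv[Int] vs send[Int]  ✓
                    X vs X  ✓
                case retry:
                  offer{ok,done} vs select{ok,done}  ✓ label sets agree
                    case ok:
                      X vs X  ✓
                    case done:
                      X vs X  ✓
            case ok:
              offer{retry,stop} vs select{retry,stop}  ✓ label sets agree
                case retry:
                  offer{ok,more} vs select{ok,more}  ✓ label sets agree
                    case ok:
                      X vs X  ✓
                    case more:
                      end vs end  ✓
                case stop:
                  send[Str] vs recv[Str]  ✓
                    X vs X  ✓
            case retry:
              recv[Bool] vs send[Bool]  ✓
                send[Str] vs recv[Str]  ✓
                  end vs end  ✓
      case done:
        recv[Bool] vs send[Bool]  ✓
          offer{stop,data,more} vs select{stop,data,more}  ✓ label sets agree
            case stop:
              recv[Bool] vs send[Bool]  ✓
                select{retry,done} vs offer{retry,done}  ✓ label sets agree
                  case retry:
                    end vs end  ✓
                  case done:
                    end vs end  ✓
            case data:
              send[Bool] vs recv[Bool]  ✓
                recv[Bool] vs send[Bool]  ✓
                  X vs X  ✓
            case more:
              send[Str] vs recv[Str]  ✓
                send[Int] vs recv[Int]  ✓
                  X vs X  ✓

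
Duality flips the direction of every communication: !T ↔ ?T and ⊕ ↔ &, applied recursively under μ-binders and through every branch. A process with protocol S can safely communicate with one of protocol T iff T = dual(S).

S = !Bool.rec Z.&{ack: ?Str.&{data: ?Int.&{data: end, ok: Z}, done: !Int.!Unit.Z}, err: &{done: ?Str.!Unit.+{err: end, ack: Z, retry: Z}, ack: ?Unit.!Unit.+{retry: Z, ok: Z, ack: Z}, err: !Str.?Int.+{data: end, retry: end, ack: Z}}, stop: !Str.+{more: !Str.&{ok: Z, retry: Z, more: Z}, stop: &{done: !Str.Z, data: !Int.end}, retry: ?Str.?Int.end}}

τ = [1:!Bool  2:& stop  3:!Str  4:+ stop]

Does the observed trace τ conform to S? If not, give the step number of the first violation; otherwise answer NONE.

[1] !Bool  match  residual = rec Z.…
[2] & stop  match  residual = !Str.+{more: !Str.&{ok: rec Z.…, retry: rec Z.…, more: rec Z.…}, stop: &{done: !Str.rec Z.…, data: !Int.end}, retry: ?Str.?Int.end}
[3] !Str  match  residual = +{more: !Str.&{ok: rec Z.…, retry: rec Z.…, more: rec Z.…}, stop: &{done: !Str.rec Z.…, data: !Int.end}, retry: ?Str.?Int.end}
[4] + stop  match  residual = &{done: !Str.rec Z.…, data: !Int.end}
all 4 steps conform

NONE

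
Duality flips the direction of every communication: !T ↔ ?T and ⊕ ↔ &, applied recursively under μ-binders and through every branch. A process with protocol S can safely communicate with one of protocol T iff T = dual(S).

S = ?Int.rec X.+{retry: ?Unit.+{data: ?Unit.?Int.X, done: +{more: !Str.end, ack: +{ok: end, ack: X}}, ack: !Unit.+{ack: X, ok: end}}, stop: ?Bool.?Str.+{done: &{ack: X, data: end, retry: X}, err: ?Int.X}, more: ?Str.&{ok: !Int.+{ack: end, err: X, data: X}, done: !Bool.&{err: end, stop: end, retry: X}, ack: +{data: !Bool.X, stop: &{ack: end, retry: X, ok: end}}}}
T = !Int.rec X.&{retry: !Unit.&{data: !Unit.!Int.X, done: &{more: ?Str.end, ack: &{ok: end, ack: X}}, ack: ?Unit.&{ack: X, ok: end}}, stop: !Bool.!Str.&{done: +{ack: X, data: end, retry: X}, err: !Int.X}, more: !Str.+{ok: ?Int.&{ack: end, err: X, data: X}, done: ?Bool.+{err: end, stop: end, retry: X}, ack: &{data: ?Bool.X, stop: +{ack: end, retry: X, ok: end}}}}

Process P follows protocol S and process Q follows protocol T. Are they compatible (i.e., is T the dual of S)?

?Int | !Int  ok
  rec X | rec X  ok (binder kept)
    +{retry,stop,more} | &{retry,stop,more}  ok same labels
      case retry:
        ?Unit | !Unit  ok
          +{data,done,ack} | &{data,done,ack}  ok same labels
            case data:
              ?Unit | !Unit  ok
                ?Int | !Int  ok
                  X | X  ok
            case done:
              +{more,ack} | &{more,ack}  ok same labels
                case more:
                  !Str | ?Str  ok
                    end | end  ok
                case ack:
                  +{ok,ack} | &{ok,ack}  ok same labels
                    case ok:
                      end | end  ok
                    case ack:
                      X | X  ok
            case ack:
              !Unit | ?Unit  ok
                +{ack,ok} | &{ack,ok}  ok same labels
                  case ack:
                    X | X  ok
                  case ok:
                    end | end  ok
      case stop:
        ?Bool | !Bool  ok
          ?Str | !Str  ok
            +{done,err} | &{done,err}  ok same labels
              case done:
                &{ack,data,retry} | +{ack,data,retry}  ok same labels
                  case ack:
                    X | X  ok
                  case data:
                    end | end  ok
                  case retry:
                    X | X  ok
              case err:
                ?Int | !Int  ok
                  X | X  ok
      case more:
        ?Str | !Str  ok
          &{ok,done,ack} | +{ok,done,ack}  ok same labels
            case ok:
              !Int | ?Int  ok
                +{ack,err,data} | &{ack,err,data}  ok same labels
                  case ack:
                    end | end  ok
                  case err:
                    X | X  ok
                  case data:
                    X | X  ok
            case done:
              !Bool | ?Bool  ok
                &{err,stop,retry} | +{err,stop,retry}  ok same labels
                  case err:
                    end | end  ok
                  case stop:
                    end | end  ok
                  case retry:
                    X | X  ok
            case ack:
              +{data,stop} | &{data,stop}  ok same labels
                case data:
                  !Bool | ?Bool  ok
                    X | X  ok
                case stop:
                  &{ack,retry,ok} | +{ack,retry,ok}  ok same labels
                    case ack:
                      end | end  ok
                    case retry:
                      X | X  ok
                    case ok:
                      end | end  ok

YES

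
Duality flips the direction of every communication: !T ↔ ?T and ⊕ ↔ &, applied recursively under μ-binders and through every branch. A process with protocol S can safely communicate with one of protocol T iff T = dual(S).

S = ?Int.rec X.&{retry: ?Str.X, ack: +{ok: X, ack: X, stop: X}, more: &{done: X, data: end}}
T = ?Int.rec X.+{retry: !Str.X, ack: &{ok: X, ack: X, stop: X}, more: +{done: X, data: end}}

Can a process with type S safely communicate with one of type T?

NO

?Int ‖ ?Int  ✗ same direction on both sides — not dual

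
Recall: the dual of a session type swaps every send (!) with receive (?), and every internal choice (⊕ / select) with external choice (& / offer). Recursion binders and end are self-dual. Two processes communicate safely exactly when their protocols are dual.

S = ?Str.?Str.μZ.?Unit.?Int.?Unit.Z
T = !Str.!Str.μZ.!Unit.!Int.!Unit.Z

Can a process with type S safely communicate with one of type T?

YES

?Str | !Str  match
  ?Str | !Str  match
    μZ | μZ  match (rec unchanged)
      ?Unit | !Unit  match
        ?Int | !Int  match
          ?Unit | !Unit  match
            Z | Z  match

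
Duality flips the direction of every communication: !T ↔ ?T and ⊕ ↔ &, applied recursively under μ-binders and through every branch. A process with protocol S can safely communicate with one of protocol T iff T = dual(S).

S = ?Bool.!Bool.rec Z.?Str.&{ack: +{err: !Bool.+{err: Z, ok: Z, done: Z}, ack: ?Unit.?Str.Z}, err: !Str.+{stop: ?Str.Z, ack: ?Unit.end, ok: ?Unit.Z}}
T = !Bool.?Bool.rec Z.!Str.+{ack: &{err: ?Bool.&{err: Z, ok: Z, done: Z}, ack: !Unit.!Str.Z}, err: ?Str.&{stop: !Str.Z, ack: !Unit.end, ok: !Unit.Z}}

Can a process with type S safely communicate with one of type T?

YES

?Bool ‖ !Bool  ✓
  !Bool ‖ ?Bool  ✓
    rec Z ‖ rec Z  ✓ (μ self-dual)
      ?Str ‖ !Str  ✓
        &{ack,err} ‖ +{ack,err}  ✓ label sets agree
          • ack:
            +{err,ack} ‖ &{err,ack}  ✓ label sets agree
              • err:
                !Bool ‖ ?Bool  ✓
                  +{err,ok,done} ‖ &{err,ok,done}  ✓ label sets agree
                    • err:
                      Z ‖ Z  ✓
                    • ok:
                      Z ‖ Z  ✓
                    • done:
                      Z ‖ Z  ✓
              • ack:
                ?Unit ‖ !Unit  ✓
                  ?Str ‖ !Str  ✓
                    Z ‖ Z  ✓
          • err:
            !Str ‖ ?Str  ✓
              +{stop,ack,ok} ‖ &{stop,ack,ok}  ✓ label sets agree
                • stop:
                  ?Str ‖ !Str  ✓
                    Z ‖ Z  ✓
                • ack:
                  ?Unit ‖ !Unit  ✓
                    end ‖ end  ✓
                • ok:
                  ?Unit ‖ !Unit  ✓
                    Z ‖ Z  ✓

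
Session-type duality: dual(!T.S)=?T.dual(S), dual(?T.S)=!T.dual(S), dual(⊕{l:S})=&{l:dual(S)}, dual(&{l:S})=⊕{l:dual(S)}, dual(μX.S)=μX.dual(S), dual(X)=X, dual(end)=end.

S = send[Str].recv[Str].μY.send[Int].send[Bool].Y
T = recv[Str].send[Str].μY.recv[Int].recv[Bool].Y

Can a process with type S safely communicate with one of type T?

YES

send[Str] | recv[Str]  ok
  recv[Str] | send[Str]  ok
    μY | μY  ok (binder kept)
      send[Int] | recv[Int]  ok
        send[Bool] | recv[Bool]  ok
          Y | Y  ok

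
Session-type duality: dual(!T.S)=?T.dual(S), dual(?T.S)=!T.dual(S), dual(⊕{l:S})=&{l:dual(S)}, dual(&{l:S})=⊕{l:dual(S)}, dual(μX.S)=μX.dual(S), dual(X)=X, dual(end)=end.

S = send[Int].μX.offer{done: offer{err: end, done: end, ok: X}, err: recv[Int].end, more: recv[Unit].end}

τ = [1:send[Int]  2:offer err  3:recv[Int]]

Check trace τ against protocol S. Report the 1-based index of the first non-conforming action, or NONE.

NONE

step 1: send[Int]  match  now at μX.…
step 2: offer err  match  now at recv[Int].end
step 3: recv[Int]  match  now at end
trace exhausted — no violation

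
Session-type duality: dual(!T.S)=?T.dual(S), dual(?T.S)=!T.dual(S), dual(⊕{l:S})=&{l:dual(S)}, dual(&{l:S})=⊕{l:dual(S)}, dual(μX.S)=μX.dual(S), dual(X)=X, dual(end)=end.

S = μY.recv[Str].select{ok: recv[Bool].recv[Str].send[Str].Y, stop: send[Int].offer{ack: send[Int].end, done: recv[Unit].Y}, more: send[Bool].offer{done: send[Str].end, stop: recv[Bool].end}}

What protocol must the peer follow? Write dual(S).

μY.send[Str].offer{ok: send[Bool].send[Str].recv[Str].Y, stop: recv[Int].select{ack: recv[Int].end, done: send[Unit].Y}, more: recv[Bool].select{done: recv[Str].end, stop: send[Bool].end}}

μY = μY  (rec unchanged)
  recv[Str] = send[Str]
    select{ok,stop,more} = offer{ok,stop,more}  (internal→external)
      [ok]
        recv[Bool] = send[Bool]
          recv[Str] = send[Str]
            send[Str] = recv[Str]
              Y self-dual
      [stop]
        send[Int] = recv[Int]
          offer{ack,done} = select{ack,done}  (external→internal)
            [ack]
              send[Int] = recv[Int]
                end self-dual
            [done]
              recv[Unit] = send[Unit]
                Y self-dual
      [more]
        send[Bool] = recv[Bool]
          offer{done,stop} = select{done,stop}  (external→internal)
            [done]
              send[Str] = recv[Str]
                end self-dual
            [stop]
              recv[Bool] = send[Bool]
                end self-dual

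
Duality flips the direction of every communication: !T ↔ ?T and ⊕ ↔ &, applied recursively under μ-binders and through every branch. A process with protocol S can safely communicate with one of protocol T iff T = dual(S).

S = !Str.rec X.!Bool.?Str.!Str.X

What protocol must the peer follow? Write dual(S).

!Str ↦ ?Str
  rec X ↦ rec X  (μ self-dual)
    !Bool ↦ ?Bool
      ?Str ↦ !Str
        !Str ↦ ?Str
          X self-dual

?Str.rec X.?Bool.!Str.?Str.X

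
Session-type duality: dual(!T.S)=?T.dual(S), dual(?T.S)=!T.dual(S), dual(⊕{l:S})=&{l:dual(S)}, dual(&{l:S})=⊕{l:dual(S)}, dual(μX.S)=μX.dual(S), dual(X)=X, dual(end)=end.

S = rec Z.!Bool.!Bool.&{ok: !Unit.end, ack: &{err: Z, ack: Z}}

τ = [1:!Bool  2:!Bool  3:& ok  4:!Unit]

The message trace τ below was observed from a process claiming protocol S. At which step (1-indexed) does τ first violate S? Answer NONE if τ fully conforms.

NONE

[1] !Bool  match  residual = !Bool.&{ok: !Unit.end, ack: &{err: rec Z.…, ack: rec Z.…}}
[2] !Bool  match  residual = &{ok: !Unit.end, ack: &{err: rec Z.…, ack: rec Z.…}}
[3] & ok  match  residual = !Unit.end
[4] !Unit  match  residual = end
trace exhausted — no violation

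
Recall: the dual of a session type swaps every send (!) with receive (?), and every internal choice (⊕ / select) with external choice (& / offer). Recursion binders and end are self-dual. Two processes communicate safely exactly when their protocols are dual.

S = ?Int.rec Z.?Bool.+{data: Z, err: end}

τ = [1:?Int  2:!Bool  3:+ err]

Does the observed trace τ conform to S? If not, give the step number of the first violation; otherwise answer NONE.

2

[1] ?Int  ok  residual = rec Z.…
[2] got !Bool, protocol expects ?Bool  ✗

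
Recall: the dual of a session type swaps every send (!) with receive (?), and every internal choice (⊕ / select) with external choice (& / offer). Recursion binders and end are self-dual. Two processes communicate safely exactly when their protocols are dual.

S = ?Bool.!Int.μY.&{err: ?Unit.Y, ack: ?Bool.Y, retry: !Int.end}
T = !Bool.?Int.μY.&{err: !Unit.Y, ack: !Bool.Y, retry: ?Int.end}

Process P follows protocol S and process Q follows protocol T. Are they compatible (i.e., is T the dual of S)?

?Bool ‖ !Bool  match
  !Int ‖ ?Int  match
    μY ‖ μY  match (μ self-dual)
      &{err,ack,retry} ‖ &{err,ack,retry}  ✗ choice polarity not flipped — not dual

NO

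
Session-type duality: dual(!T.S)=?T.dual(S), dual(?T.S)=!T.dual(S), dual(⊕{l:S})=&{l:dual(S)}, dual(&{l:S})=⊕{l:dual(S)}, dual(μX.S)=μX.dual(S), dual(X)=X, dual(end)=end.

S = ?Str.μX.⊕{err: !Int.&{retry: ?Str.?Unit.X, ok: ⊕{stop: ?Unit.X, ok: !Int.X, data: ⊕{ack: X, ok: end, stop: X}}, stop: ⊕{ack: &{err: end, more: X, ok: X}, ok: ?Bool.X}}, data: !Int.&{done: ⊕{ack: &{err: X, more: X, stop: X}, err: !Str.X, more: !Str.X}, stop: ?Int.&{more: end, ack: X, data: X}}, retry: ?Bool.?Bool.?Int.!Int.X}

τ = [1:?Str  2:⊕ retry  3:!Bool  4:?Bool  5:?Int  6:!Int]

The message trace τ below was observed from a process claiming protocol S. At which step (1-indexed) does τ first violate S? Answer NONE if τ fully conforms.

3

[1] ?Str  match  state: μX.…
[2] ⊕ retry  match  state: ?Bool.?Bool.?Int.!Int.μX.…
[3] got !Bool, protocol expects ?Bool  ✗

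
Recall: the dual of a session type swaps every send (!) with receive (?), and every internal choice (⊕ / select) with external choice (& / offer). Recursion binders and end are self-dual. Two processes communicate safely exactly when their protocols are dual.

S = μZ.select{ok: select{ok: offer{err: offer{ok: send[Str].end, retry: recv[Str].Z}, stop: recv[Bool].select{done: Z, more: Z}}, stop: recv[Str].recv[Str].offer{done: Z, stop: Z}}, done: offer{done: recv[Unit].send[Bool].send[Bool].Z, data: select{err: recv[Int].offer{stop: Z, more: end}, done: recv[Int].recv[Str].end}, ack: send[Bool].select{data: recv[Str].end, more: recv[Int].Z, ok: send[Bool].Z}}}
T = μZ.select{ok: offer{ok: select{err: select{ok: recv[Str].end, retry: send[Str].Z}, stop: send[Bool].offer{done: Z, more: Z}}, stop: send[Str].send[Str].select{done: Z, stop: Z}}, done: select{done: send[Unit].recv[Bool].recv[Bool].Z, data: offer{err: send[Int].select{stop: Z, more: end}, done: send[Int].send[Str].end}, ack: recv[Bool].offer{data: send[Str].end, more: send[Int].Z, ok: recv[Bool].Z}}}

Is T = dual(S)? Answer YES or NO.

μZ vs μZ  match (rec unchanged)
  select{ok,done} vs select{ok,done}  ✗ choice polarity not flipped — not dual

NO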